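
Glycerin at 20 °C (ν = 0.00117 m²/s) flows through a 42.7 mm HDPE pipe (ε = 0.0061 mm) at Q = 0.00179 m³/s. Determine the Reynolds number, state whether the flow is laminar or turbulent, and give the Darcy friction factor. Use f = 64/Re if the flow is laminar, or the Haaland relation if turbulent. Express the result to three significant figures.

V = 4Q/(πD²) = 1.250 m/s
Re = VD/ν = 1.250·0.0427/0.00117 = 45.6
Re < 2300 → laminar → f = 64/Re = 1.403

Re ≈ 45.6; laminar; f = 64/Re ≈ 1.40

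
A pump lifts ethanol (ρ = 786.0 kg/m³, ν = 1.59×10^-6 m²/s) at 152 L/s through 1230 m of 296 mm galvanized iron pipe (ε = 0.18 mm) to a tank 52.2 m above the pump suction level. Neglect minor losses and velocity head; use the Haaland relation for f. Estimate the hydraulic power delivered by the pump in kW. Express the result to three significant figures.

V = 4Q/(πD²) = 2.209 m/s; Re = 4.11×10^5; ε/D = 6.08×10^-4; f = 0.01838
h_f = f(L/D)V²/2g = 18.99 m
Total head H = z + h_f = 52.2 + 18.99 = 71.19 m
P_hyd = ρgQH = 786.0·9.81·0.152·71.19 = 83.44 kW

P_hyd ≈ 83.4 kW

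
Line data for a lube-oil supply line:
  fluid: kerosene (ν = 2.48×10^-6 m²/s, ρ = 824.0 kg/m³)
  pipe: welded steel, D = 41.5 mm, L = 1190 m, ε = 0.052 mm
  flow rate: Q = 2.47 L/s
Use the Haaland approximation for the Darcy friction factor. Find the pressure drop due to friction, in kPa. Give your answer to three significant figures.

V = 4Q/(πD²) = 4·0.00247/(π·0.0415²) = 1.826 m/s
Re = VD/ν = 1.826·0.0415/2.48×10^-6 = 3.06×10^4 → turbulent
ε/D = 0.052/41.5 = 0.00125
Haaland: f = 0.02614
h_f = f(L/D)V²/(2g) = 0.02614·(1190/0.0415)·1.826²/(2·9.81) = 127.4 m
Δp = ρg·h_f = 824.0·9.81·127.4 = 1030 kPa

Δp ≈ 1030 kPa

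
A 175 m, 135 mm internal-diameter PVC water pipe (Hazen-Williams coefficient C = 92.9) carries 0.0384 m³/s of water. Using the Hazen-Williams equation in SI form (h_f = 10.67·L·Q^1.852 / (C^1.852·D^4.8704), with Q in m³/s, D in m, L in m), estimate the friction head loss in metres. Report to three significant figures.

h_f = 10.67·175·0.0384^1.852 / (92.9^1.852·0.135^4.8704) = 17.39 m

h_f ≈ 17.4 m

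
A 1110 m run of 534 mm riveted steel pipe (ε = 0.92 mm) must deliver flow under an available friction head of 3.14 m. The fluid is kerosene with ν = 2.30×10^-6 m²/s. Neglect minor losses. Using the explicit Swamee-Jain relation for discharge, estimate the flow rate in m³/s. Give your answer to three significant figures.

Q ≈ 0.253 m³/s

Swamee-Jain (Type II): Q = -0.965·√(gD⁵h_f/L)·ln[ε/(3.7D) + √(3.17ν²L/(gD³h_f))]
√(gD⁵h_f/L) = √(9.81·0.534⁵·3.14/1110) = 0.03471
ε/(3.7D) = 4.66×10^-4; √(3.17ν²L/(gD³h_f)) = 6.30×10^-5
Q = -0.965·0.03471·ln(5.286×10^-4) = 0.2527 m³/s
Check: V = 1.13 m/s, Re = 2.62×10^5, f = 0.02344, h_f = 3.16 m ≈ 3.14 m ✓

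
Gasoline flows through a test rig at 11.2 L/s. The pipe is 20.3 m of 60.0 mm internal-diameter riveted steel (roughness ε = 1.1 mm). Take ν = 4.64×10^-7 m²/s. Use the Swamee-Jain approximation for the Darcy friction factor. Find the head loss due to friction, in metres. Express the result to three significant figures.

h_f ≈ 12.8 m

V = 4Q/(πD²) = 4·0.0112/(π·0.0600²) = 3.961 m/s
Re = VD/ν = 3.961·0.0600/4.64×10^-7 = 5.12×10^5 → turbulent
ε/D = 1.1/60.0 = 0.0183
Swamee-Jain: f = 0.04720
h_f = f(L/D)V²/(2g) = 0.04720·(20.3/0.0600)·3.961²/(2·9.81) = 12.77 m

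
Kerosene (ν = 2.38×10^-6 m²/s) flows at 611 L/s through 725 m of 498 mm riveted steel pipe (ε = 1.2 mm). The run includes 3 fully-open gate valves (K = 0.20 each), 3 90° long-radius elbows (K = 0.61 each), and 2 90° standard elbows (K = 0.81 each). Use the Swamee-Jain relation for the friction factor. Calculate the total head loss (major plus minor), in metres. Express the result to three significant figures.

H_L ≈ 20.3 m

V = 4Q/(πD²) = 3.137 m/s; V²/2g = 0.5015 m
Re = 6.56×10^5, ε/D = 0.00241 → f = 0.02496 (Swamee-Jain)
Major: h_f = f(L/D)·V²/2g = 0.02496·1456·0.5015 = 18.23 m
Minor: ΣK = 4.05; h_m = ΣK·V²/2g = 2.031 m
Total H_L = 18.23 + 2.031 = 20.26 m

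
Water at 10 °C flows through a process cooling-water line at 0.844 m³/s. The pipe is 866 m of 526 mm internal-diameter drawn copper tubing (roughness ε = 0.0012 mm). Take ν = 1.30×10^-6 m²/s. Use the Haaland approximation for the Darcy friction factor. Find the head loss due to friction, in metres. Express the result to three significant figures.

h_f ≈ 13.7 m

V = 4Q/(πD²) = 4·0.844/(π·0.526²) = 3.884 m/s
Re = VD/ν = 3.884·0.526/1.30×10^-6 = 1.57×10^6 → turbulent
ε/D = 0.0012/526 = 2.28×10^-6
Haaland: f = 0.01080
h_f = f(L/D)V²/(2g) = 0.01080·(866/0.526)·3.884²/(2·9.81) = 13.68 m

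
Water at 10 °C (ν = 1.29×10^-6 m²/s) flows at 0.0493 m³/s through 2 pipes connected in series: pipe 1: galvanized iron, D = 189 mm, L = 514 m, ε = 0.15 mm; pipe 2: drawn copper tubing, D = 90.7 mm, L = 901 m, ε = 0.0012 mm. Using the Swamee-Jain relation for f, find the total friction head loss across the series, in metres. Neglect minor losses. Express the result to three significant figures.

H ≈ 396 m

Pipe 1: V = 1.757 m/s, Re = 2.57×10^5, ε/D = 7.94×10^-4, f = 0.02001, h_1 = f(L/D)V²/2g = 8.565 m
Pipe 2: V = 7.630 m/s, Re = 5.36×10^5, ε/D = 1.32×10^-5, f = 0.01315, h_2 = f(L/D)V²/2g = 387.6 m
Series → Q common, losses add: H = Σh = 396.1 m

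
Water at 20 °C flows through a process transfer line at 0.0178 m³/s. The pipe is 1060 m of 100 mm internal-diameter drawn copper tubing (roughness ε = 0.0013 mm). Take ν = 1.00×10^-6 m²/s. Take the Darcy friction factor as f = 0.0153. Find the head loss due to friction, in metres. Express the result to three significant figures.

h_f ≈ 42.5 m

V = 4Q/(πD²) = 4·0.0178/(π·0.100²) = 2.266 m/s
h_f = f(L/D)V²/(2g) = 0.01530·(1060/0.100)·2.266²/(2·9.81) = 42.46 m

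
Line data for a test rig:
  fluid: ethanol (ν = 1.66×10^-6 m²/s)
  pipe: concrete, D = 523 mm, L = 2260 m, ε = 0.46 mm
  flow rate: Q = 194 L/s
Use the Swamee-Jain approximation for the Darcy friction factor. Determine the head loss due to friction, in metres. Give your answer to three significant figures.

V = 4Q/(πD²) = 4·0.194/(π·0.523²) = 0.9030 m/s
Re = VD/ν = 0.9030·0.523/1.66×10^-6 = 2.85×10^5 → turbulent
ε/D = 0.46/523 = 8.80×10^-4
Swamee-Jain: f = 0.02028
h_f = f(L/D)V²/(2g) = 0.02028·(2260/0.523)·0.9030²/(2·9.81) = 3.643 m

h_f ≈ 3.64 m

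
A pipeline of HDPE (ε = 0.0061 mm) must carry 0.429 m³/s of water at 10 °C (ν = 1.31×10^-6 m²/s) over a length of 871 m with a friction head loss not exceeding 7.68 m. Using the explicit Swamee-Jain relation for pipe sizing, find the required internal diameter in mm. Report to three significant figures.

Swamee-Jain (Type III): D = 0.66·[ε^1.25·(LQ²/(gh_f))^4.75 + ν·Q^9.4·(L/(gh_f))^5.2]^0.04
LQ²/(gh_f) = 2.128; L/(gh_f) = 11.56
Term 1 = ε^1.25·(…)^4.75 = 1.09×10^-5; Term 2 = ν·Q^9.4·(…)^5.2 = 1.55×10^-4
D = 0.66·(1.09×10^-5 + 1.55×10^-4)^0.04 = 0.4659 m = 466 mm
Check: V = 2.52 m/s, Re = 8.95×10^5, f = 0.01213, h_f = 7.31 m ≈ 7.68 m ✓

D ≈ 466 mm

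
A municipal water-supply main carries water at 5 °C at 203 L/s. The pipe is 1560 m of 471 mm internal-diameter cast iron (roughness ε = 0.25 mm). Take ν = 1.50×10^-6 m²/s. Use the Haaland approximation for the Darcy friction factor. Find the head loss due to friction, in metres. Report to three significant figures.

h_f ≈ 4.13 m

V = 4Q/(πD²) = 4·0.203/(π·0.471²) = 1.165 m/s
Re = VD/ν = 1.165·0.471/1.50×10^-6 = 3.66×10^5 → turbulent
ε/D = 0.25/471 = 5.31×10^-4
Haaland: f = 0.01804
h_f = f(L/D)V²/(2g) = 0.01804·(1560/0.471)·1.165²/(2·9.81) = 4.134 m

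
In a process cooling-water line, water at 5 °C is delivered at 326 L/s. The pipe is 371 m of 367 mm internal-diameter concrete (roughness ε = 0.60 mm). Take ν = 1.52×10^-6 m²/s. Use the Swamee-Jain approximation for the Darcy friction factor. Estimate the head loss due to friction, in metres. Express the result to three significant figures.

h_f ≈ 11.1 m

V = 4Q/(πD²) = 4·0.326/(π·0.367²) = 3.082 m/s
Re = VD/ν = 3.082·0.367/1.52×10^-6 = 7.44×10^5 → turbulent
ε/D = 0.60/367 = 0.00163
Swamee-Jain: f = 0.02259
h_f = f(L/D)V²/(2g) = 0.02259·(371/0.367)·3.082²/(2·9.81) = 11.06 m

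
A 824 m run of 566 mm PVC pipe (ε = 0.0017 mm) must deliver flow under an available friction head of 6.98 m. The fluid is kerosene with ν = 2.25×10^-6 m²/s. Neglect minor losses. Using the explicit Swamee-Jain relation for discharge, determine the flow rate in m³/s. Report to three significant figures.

Q ≈ 0.691 m³/s

Swamee-Jain (Type II): Q = -0.965·√(gD⁵h_f/L)·ln[ε/(3.7D) + √(3.17ν²L/(gD³h_f))]
√(gD⁵h_f/L) = √(9.81·0.566⁵·6.98/824) = 0.06948
ε/(3.7D) = 8.12×10^-7; √(3.17ν²L/(gD³h_f)) = 3.26×10^-5
Q = -0.965·0.06948·ln(3.345×10^-5) = 0.6909 m³/s
Check: V = 2.75 m/s, Re = 6.91×10^5, f = 0.01243, h_f = 6.95 m ≈ 6.98 m ✓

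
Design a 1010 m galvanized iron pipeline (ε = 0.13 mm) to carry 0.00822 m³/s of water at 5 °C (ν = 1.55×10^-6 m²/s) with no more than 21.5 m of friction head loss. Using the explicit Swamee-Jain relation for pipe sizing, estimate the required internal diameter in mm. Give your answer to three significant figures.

D ≈ 92.8 mm

Swamee-Jain (Type III): D = 0.66·[ε^1.25·(LQ²/(gh_f))^4.75 + ν·Q^9.4·(L/(gh_f))^5.2]^0.04
LQ²/(gh_f) = 3.236×10^-4; L/(gh_f) = 4.789
Term 1 = ε^1.25·(…)^4.75 = 3.67×10^-22; Term 2 = ν·Q^9.4·(…)^5.2 = 1.34×10^-22
D = 0.66·(3.67×10^-22 + 1.34×10^-22)^0.04 = 0.09280 m = 92.8 mm
Check: V = 1.22 m/s, Re = 7.28×10^4, f = 0.02430, h_f = 19.9 m ≈ 21.5 m ✓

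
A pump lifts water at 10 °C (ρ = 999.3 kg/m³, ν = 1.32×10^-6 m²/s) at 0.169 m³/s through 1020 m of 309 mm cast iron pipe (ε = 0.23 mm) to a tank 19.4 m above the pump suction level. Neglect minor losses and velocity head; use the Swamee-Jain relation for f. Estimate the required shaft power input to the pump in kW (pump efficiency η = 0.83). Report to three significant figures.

P_shaft ≈ 71.3 kW

V = 4Q/(πD²) = 2.254 m/s; Re = 5.28×10^5; ε/D = 7.44×10^-4; f = 0.01911
h_f = f(L/D)V²/2g = 16.33 m
Total head H = z + h_f = 19.4 + 16.33 = 35.73 m
P_hyd = ρgQH = 999.3·9.81·0.169·35.73 = 59.20 kW
P_shaft = P_hyd/η = 59.20/0.83 = 71.32 kW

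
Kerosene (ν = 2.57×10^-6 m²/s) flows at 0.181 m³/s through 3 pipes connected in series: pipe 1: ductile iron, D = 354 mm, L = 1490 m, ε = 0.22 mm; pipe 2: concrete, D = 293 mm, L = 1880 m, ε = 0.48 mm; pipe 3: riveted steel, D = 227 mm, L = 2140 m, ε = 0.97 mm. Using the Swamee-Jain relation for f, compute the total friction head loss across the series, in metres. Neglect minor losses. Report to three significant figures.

H ≈ 350 m

Pipe 1: V = 1.839 m/s, Re = 2.53×10^5, ε/D = 6.21×10^-4, f = 0.01920, h_1 = f(L/D)V²/2g = 13.93 m
Pipe 2: V = 2.684 m/s, Re = 3.06×10^5, ε/D = 0.00164, f = 0.02305, h_2 = f(L/D)V²/2g = 54.33 m
Pipe 3: V = 4.472 m/s, Re = 3.95×10^5, ε/D = 0.00427, f = 0.02936, h_3 = f(L/D)V²/2g = 282.2 m
Series → Q common, losses add: H = Σh = 350.4 m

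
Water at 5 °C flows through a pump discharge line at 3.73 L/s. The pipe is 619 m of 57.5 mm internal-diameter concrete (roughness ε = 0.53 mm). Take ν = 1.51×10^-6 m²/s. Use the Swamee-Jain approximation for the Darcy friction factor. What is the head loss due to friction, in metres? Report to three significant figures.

V = 4Q/(πD²) = 4·0.00373/(π·0.0575²) = 1.436 m/s
Re = VD/ν = 1.436·0.0575/1.51×10^-6 = 5.47×10^4 → turbulent
ε/D = 0.53/57.5 = 0.00922
Swamee-Jain: f = 0.03838
h_f = f(L/D)V²/(2g) = 0.03838·(619/0.0575)·1.436²/(2·9.81) = 43.45 m

h_f ≈ 43.4 m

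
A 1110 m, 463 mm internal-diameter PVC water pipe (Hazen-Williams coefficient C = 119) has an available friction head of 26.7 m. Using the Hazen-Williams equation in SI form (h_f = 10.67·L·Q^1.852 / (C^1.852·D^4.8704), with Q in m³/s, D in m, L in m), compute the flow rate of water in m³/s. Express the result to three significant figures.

Rearranging: Q = [h_f·C^1.852·D^4.8704 / (10.67·L)]^(1/1.852)
Q = [26.7·119^1.852·0.463^4.8704 / (10.67·1110)]^0.540 = 0.5846 m³/s

Q ≈ 0.585 m³/s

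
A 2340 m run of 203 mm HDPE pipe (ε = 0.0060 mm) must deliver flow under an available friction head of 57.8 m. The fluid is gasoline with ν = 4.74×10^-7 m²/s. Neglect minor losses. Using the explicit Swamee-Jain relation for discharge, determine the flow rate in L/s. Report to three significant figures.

Swamee-Jain (Type II): Q = -0.965·√(gD⁵h_f/L)·ln[ε/(3.7D) + √(3.17ν²L/(gD³h_f))]
√(gD⁵h_f/L) = √(9.81·0.203⁵·57.8/2340) = 0.009140
ε/(3.7D) = 7.99×10^-6; √(3.17ν²L/(gD³h_f)) = 1.87×10^-5
Q = -0.965·0.009140·ln(2.673×10^-5) = 0.09287 m³/s
Check: V = 2.87 m/s, Re = 1.23×10^6, f = 0.01198, h_f = 57.9 m ≈ 57.8 m ✓

Q ≈ 92.9 L/s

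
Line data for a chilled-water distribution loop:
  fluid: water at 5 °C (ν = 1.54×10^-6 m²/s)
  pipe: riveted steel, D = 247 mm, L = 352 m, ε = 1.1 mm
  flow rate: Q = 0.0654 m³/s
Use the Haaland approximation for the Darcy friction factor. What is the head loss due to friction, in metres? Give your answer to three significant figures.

V = 4Q/(πD²) = 4·0.0654/(π·0.247²) = 1.365 m/s
Re = VD/ν = 1.365·0.247/1.54×10^-6 = 2.19×10^5 → turbulent
ε/D = 1.1/247 = 0.00445
Haaland: f = 0.02981
h_f = f(L/D)V²/(2g) = 0.02981·(352/0.247)·1.365²/(2·9.81) = 4.034 m

h_f ≈ 4.03 m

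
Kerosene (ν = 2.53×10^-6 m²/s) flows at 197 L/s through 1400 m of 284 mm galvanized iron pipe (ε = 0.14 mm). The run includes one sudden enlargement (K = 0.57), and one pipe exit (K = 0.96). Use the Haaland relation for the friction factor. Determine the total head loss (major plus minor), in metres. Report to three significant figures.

V = 4Q/(πD²) = 3.110 m/s; V²/2g = 0.4929 m
Re = 3.49×10^5, ε/D = 4.93×10^-4 → f = 0.01786 (Haaland)
Major: h_f = f(L/D)·V²/2g = 0.01786·4930·0.4929 = 43.40 m
Minor: ΣK = 1.53; h_m = ΣK·V²/2g = 0.7542 m
Total H_L = 43.40 + 0.7542 = 44.16 m

H_L ≈ 44.2 m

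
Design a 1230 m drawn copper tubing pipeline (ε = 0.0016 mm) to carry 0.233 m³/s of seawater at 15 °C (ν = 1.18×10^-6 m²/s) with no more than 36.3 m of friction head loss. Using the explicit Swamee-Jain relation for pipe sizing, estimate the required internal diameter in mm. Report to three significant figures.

D ≈ 286 mm

Swamee-Jain (Type III): D = 0.66·[ε^1.25·(LQ²/(gh_f))^4.75 + ν·Q^9.4·(L/(gh_f))^5.2]^0.04
LQ²/(gh_f) = 0.1875; L/(gh_f) = 3.454
Term 1 = ε^1.25·(…)^4.75 = 2.00×10^-11; Term 2 = ν·Q^9.4·(…)^5.2 = 8.40×10^-10
D = 0.66·(2.00×10^-11 + 8.40×10^-10)^0.04 = 0.2864 m = 286 mm
Check: V = 3.62 m/s, Re = 8.78×10^5, f = 0.01199, h_f = 34.4 m ≈ 36.3 m ✓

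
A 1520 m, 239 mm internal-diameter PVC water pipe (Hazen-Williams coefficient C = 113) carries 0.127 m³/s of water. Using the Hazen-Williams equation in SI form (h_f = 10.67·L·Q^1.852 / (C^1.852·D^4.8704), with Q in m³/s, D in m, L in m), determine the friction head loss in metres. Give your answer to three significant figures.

h_f ≈ 59.6 m

h_f = 10.67·1520·0.127^1.852 / (113^1.852·0.239^4.8704) = 59.62 m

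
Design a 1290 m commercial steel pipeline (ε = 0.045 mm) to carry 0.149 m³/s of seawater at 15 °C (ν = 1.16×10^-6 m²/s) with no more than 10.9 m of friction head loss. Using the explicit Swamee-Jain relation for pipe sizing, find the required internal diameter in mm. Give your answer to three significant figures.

Swamee-Jain (Type III): D = 0.66·[ε^1.25·(LQ²/(gh_f))^4.75 + ν·Q^9.4·(L/(gh_f))^5.2]^0.04
LQ²/(gh_f) = 0.2678; L/(gh_f) = 12.06
Term 1 = ε^1.25·(…)^4.75 = 7.06×10^-9; Term 2 = ν·Q^9.4·(…)^5.2 = 8.24×10^-9
D = 0.66·(7.06×10^-9 + 8.24×10^-9)^0.04 = 0.3213 m = 321 mm
Check: V = 1.84 m/s, Re = 5.09×10^5, f = 0.01489, h_f = 10.3 m ≈ 10.9 m ✓

D ≈ 321 mm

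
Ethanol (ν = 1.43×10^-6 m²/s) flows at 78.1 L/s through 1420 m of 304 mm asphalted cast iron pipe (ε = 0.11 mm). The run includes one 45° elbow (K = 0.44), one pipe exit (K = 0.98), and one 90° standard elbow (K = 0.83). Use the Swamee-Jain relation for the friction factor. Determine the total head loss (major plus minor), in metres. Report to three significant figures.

H_L ≈ 5.07 m

V = 4Q/(πD²) = 1.076 m/s; V²/2g = 0.05901 m
Re = 2.29×10^5, ε/D = 3.62×10^-4 → f = 0.01792 (Swamee-Jain)
Major: h_f = f(L/D)·V²/2g = 0.01792·4671·0.05901 = 4.939 m
Minor: ΣK = 2.25; h_m = ΣK·V²/2g = 0.1328 m
Total H_L = 4.939 + 0.1328 = 5.072 m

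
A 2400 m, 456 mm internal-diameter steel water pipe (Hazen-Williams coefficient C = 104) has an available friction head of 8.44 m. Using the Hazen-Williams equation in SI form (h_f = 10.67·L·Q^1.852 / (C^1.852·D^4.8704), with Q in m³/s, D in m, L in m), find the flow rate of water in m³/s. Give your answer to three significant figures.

Rearranging: Q = [h_f·C^1.852·D^4.8704 / (10.67·L)]^(1/1.852)
Q = [8.44·104^1.852·0.456^4.8704 / (10.67·2400)]^0.540 = 0.1738 m³/s

Q ≈ 0.174 m³/s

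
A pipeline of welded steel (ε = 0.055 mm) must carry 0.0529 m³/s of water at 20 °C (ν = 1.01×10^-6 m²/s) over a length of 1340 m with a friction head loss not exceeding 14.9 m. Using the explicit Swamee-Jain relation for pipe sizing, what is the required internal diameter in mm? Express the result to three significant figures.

D ≈ 206 mm

Swamee-Jain (Type III): D = 0.66·[ε^1.25·(LQ²/(gh_f))^4.75 + ν·Q^9.4·(L/(gh_f))^5.2]^0.04
LQ²/(gh_f) = 0.02565; L/(gh_f) = 9.167
Term 1 = ε^1.25·(…)^4.75 = 1.32×10^-13; Term 2 = ν·Q^9.4·(…)^5.2 = 1.02×10^-13
D = 0.66·(1.32×10^-13 + 1.02×10^-13)^0.04 = 0.2062 m = 206 mm
Check: V = 1.58 m/s, Re = 3.23×10^5, f = 0.01670, h_f = 13.9 m ≈ 14.9 m ✓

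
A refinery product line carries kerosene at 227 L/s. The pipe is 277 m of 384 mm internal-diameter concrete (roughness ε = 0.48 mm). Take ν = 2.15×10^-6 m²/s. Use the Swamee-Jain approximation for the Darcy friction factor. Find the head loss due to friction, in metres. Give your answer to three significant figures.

V = 4Q/(πD²) = 4·0.227/(π·0.384²) = 1.960 m/s
Re = VD/ν = 1.960·0.384/2.15×10^-6 = 3.50×10^5 → turbulent
ε/D = 0.48/384 = 0.00125
Swamee-Jain: f = 0.02161
h_f = f(L/D)V²/(2g) = 0.02161·(277/0.384)·1.960²/(2·9.81) = 3.052 m

h_f ≈ 3.05 m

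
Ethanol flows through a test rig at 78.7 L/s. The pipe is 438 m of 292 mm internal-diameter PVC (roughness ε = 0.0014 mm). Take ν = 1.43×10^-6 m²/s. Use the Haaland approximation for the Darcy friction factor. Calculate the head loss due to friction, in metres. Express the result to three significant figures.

h_f ≈ 1.58 m

V = 4Q/(πD²) = 4·0.0787/(π·0.292²) = 1.175 m/s
Re = VD/ν = 1.175·0.292/1.43×10^-6 = 2.40×10^5 → turbulent
ε/D = 0.0014/292 = 4.79×10^-6
Haaland: f = 0.01499
h_f = f(L/D)V²/(2g) = 0.01499·(438/0.292)·1.175²/(2·9.81) = 1.583 m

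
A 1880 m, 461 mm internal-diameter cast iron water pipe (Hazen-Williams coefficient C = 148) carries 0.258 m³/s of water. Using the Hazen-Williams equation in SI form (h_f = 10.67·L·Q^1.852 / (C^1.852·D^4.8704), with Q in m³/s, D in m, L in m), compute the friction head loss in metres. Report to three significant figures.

h_f = 10.67·1880·0.258^1.852 / (148^1.852·0.461^4.8704) = 6.780 m

h_f ≈ 6.78 m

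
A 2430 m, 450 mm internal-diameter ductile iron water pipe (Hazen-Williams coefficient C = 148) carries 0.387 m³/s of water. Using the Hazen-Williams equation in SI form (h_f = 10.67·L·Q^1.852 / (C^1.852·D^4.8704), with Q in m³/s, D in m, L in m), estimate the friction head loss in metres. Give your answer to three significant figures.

h_f = 10.67·2430·0.387^1.852 / (148^1.852·0.450^4.8704) = 20.89 m

h_f ≈ 20.9 m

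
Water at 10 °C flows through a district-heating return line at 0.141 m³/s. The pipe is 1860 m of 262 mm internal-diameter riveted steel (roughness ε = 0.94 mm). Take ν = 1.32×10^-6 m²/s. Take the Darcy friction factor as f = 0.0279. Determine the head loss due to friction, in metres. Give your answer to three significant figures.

V = 4Q/(πD²) = 4·0.141/(π·0.262²) = 2.615 m/s
h_f = f(L/D)V²/(2g) = 0.02790·(1860/0.262)·2.615²/(2·9.81) = 69.05 m

h_f ≈ 69.1 m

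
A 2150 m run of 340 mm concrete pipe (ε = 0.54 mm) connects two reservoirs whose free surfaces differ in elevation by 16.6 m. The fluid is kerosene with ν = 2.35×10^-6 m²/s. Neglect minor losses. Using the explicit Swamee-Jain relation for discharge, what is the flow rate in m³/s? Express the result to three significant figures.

Swamee-Jain (Type II): Q = -0.965·√(gD⁵h_f/L)·ln[ε/(3.7D) + √(3.17ν²L/(gD³h_f))]
√(gD⁵h_f/L) = √(9.81·0.340⁵·16.6/2150) = 0.01855
ε/(3.7D) = 4.29×10^-4; √(3.17ν²L/(gD³h_f)) = 7.67×10^-5
Q = -0.965·0.01855·ln(5.059×10^-4) = 0.1359 m³/s
Check: V = 1.50 m/s, Re = 2.16×10^5, f = 0.02318, h_f = 16.7 m ≈ 16.6 m ✓

Q ≈ 0.136 m³/s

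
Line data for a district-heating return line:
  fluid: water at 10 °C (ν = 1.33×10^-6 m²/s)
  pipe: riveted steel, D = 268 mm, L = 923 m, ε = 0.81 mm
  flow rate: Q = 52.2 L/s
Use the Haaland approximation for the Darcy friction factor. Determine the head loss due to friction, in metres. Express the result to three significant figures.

V = 4Q/(πD²) = 4·0.0522/(π·0.268²) = 0.9254 m/s
Re = VD/ν = 0.9254·0.268/1.33×10^-6 = 1.86×10^5 → turbulent
ε/D = 0.81/268 = 0.00302
Haaland: f = 0.02691
h_f = f(L/D)V²/(2g) = 0.02691·(923/0.268)·0.9254²/(2·9.81) = 4.045 m

h_f ≈ 4.05 m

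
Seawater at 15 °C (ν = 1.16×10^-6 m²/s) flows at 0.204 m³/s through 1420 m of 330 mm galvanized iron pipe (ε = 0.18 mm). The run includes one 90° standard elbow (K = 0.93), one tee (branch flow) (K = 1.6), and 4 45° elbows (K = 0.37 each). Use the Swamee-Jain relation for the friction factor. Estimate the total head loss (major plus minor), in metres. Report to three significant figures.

V = 4Q/(πD²) = 2.385 m/s; V²/2g = 0.2900 m
Re = 6.79×10^5, ε/D = 5.45×10^-4 → f = 0.01782 (Swamee-Jain)
Major: h_f = f(L/D)·V²/2g = 0.01782·4303·0.2900 = 22.24 m
Minor: ΣK = 4.01; h_m = ΣK·V²/2g = 1.163 m
Total H_L = 22.24 + 1.163 = 23.40 m

H_L ≈ 23.4 m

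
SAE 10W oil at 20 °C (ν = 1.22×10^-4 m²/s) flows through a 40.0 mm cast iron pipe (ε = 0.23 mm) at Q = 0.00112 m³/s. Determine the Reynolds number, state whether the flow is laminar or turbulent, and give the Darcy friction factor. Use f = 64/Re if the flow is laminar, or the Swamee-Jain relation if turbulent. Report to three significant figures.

V = 4Q/(πD²) = 0.8913 m/s
Re = VD/ν = 0.8913·0.0400/1.22×10^-4 = 292
Re < 2300 → laminar → f = 64/Re = 0.2190

Re ≈ 292; laminar; f = 64/Re ≈ 0.219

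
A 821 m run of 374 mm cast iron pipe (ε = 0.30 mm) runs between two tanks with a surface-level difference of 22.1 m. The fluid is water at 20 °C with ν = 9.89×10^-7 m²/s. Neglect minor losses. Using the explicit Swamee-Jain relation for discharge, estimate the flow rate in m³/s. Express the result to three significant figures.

Q ≈ 0.355 m³/s

Swamee-Jain (Type II): Q = -0.965·√(gD⁵h_f/L)·ln[ε/(3.7D) + √(3.17ν²L/(gD³h_f))]
√(gD⁵h_f/L) = √(9.81·0.374⁵·22.1/821) = 0.04396
ε/(3.7D) = 2.17×10^-4; √(3.17ν²L/(gD³h_f)) = 1.50×10^-5
Q = -0.965·0.04396·ln(2.318×10^-4) = 0.3550 m³/s
Check: V = 3.23 m/s, Re = 1.22×10^6, f = 0.01900, h_f = 22.2 m ≈ 22.1 m ✓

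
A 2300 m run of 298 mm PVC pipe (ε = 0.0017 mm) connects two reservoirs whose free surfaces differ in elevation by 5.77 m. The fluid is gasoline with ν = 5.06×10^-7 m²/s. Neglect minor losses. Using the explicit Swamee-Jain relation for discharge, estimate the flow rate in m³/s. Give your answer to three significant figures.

Swamee-Jain (Type II): Q = -0.965·√(gD⁵h_f/L)·ln[ε/(3.7D) + √(3.17ν²L/(gD³h_f))]
√(gD⁵h_f/L) = √(9.81·0.298⁵·5.77/2300) = 0.007605
ε/(3.7D) = 1.54×10^-6; √(3.17ν²L/(gD³h_f)) = 3.53×10^-5
Q = -0.965·0.007605·ln(3.684×10^-5) = 0.07492 m³/s
Check: V = 1.07 m/s, Re = 6.33×10^5, f = 0.01266, h_f = 5.75 m ≈ 5.77 m ✓

Q ≈ 0.0749 m³/s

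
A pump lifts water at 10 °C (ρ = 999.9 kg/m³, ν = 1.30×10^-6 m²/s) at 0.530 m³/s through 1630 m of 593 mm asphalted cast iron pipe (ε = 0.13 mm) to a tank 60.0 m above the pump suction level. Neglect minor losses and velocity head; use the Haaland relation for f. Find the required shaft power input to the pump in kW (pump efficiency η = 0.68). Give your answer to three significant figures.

P_shaft ≈ 518 kW

V = 4Q/(πD²) = 1.919 m/s; Re = 8.75×10^5; ε/D = 2.19×10^-4; f = 0.01491
h_f = f(L/D)V²/2g = 7.692 m
Total head H = z + h_f = 60.0 + 7.692 = 67.69 m
P_hyd = ρgQH = 999.9·9.81·0.530·67.69 = 351.9 kW
P_shaft = P_hyd/η = 351.9/0.68 = 517.5 kW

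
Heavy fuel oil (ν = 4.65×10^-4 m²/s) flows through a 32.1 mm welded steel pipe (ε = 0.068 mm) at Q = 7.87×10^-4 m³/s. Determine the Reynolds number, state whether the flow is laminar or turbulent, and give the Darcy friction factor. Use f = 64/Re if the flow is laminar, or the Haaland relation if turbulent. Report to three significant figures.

V = 4Q/(πD²) = 0.9725 m/s
Re = VD/ν = 0.9725·0.0321/4.65×10^-4 = 67.1
Re < 2300 → laminar → f = 64/Re = 0.9534

Re ≈ 67.1; laminar; f = 64/Re ≈ 0.953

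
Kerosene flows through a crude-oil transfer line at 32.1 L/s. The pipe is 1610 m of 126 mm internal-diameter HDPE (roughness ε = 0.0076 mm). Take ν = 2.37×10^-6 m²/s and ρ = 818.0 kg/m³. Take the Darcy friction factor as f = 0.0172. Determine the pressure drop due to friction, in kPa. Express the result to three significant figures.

Δp ≈ 596 kPa

V = 4Q/(πD²) = 4·0.0321/(π·0.126²) = 2.574 m/s
h_f = f(L/D)V²/(2g) = 0.01720·(1610/0.126)·2.574²/(2·9.81) = 74.24 m
Δp = ρg·h_f = 818.0·9.81·74.24 = 595.7 kPa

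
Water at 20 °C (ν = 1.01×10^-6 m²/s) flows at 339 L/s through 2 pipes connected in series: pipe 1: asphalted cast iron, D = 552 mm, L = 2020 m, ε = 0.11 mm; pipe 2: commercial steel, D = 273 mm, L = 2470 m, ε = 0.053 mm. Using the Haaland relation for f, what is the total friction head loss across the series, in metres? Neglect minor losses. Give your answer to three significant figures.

H ≈ 226 m

Pipe 1: V = 1.417 m/s, Re = 7.74×10^5, ε/D = 1.99×10^-4, f = 0.01481, h_1 = f(L/D)V²/2g = 5.541 m
Pipe 2: V = 5.791 m/s, Re = 1.57×10^6, ε/D = 1.94×10^-4, f = 0.01425, h_2 = f(L/D)V²/2g = 220.3 m
Series → Q common, losses add: H = Σh = 225.9 m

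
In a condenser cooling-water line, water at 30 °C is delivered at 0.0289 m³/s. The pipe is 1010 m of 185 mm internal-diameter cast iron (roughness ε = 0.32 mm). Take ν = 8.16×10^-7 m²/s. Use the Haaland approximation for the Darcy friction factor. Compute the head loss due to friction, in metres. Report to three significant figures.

V = 4Q/(πD²) = 4·0.0289/(π·0.185²) = 1.075 m/s
Re = VD/ν = 1.075·0.185/8.16×10^-7 = 2.44×10^5 → turbulent
ε/D = 0.32/185 = 0.00173
Haaland: f = 0.02330
h_f = f(L/D)V²/(2g) = 0.02330·(1010/0.185)·1.075²/(2·9.81) = 7.495 m

h_f ≈ 7.50 m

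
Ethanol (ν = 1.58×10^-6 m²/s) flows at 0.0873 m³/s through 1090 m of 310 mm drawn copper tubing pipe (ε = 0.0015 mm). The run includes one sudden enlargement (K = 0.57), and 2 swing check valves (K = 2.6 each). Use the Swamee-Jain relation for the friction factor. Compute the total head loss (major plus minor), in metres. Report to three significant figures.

V = 4Q/(πD²) = 1.157 m/s; V²/2g = 0.06819 m
Re = 2.27×10^5, ε/D = 4.84×10^-6 → f = 0.01520 (Swamee-Jain)
Major: h_f = f(L/D)·V²/2g = 0.01520·3516·0.06819 = 3.645 m
Minor: ΣK = 5.77; h_m = ΣK·V²/2g = 0.3934 m
Total H_L = 3.645 + 0.3934 = 4.039 m

H_L ≈ 4.04 m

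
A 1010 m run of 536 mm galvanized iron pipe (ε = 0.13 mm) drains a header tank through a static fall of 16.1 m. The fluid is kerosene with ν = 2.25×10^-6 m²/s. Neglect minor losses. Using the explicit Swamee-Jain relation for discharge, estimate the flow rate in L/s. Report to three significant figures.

Swamee-Jain (Type II): Q = -0.965·√(gD⁵h_f/L)·ln[ε/(3.7D) + √(3.17ν²L/(gD³h_f))]
√(gD⁵h_f/L) = √(9.81·0.536⁵·16.1/1010) = 0.08318
ε/(3.7D) = 6.56×10^-5; √(3.17ν²L/(gD³h_f)) = 2.58×10^-5
Q = -0.965·0.08318·ln(9.137×10^-5) = 0.7465 m³/s
Check: V = 3.31 m/s, Re = 7.88×10^5, f = 0.01541, h_f = 16.2 m ≈ 16.1 m ✓

Q ≈ 747 L/s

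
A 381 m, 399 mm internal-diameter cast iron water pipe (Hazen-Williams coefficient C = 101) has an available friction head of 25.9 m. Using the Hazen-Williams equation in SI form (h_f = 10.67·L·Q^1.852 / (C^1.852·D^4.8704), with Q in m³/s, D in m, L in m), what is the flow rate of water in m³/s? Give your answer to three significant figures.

Q ≈ 0.588 m³/s

Rearranging: Q = [h_f·C^1.852·D^4.8704 / (10.67·L)]^(1/1.852)
Q = [25.9·101^1.852·0.399^4.8704 / (10.67·381)]^0.540 = 0.5879 m³/s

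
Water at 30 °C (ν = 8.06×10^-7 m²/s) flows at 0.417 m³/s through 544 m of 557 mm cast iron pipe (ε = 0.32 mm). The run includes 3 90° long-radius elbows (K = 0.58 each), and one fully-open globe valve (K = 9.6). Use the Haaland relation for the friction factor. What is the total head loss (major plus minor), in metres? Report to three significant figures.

V = 4Q/(πD²) = 1.711 m/s; V²/2g = 0.1493 m
Re = 1.18×10^6, ε/D = 5.75×10^-4 → f = 0.01761 (Haaland)
Major: h_f = f(L/D)·V²/2g = 0.01761·976.7·0.1493 = 2.567 m
Minor: ΣK = 11.3; h_m = ΣK·V²/2g = 1.693 m
Total H_L = 2.567 + 1.693 = 4.259 m

H_L ≈ 4.26 m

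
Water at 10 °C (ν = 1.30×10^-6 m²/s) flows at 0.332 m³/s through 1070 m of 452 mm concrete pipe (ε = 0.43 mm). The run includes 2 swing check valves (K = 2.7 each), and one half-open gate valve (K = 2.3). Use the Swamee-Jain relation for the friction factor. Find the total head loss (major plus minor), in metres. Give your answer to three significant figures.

V = 4Q/(πD²) = 2.069 m/s; V²/2g = 0.2182 m
Re = 7.19×10^5, ε/D = 9.51×10^-4 → f = 0.01994 (Swamee-Jain)
Major: h_f = f(L/D)·V²/2g = 0.01994·2367·0.2182 = 10.30 m
Minor: ΣK = 7.70; h_m = ΣK·V²/2g = 1.680 m
Total H_L = 10.30 + 1.680 = 11.98 m

H_L ≈ 12.0 m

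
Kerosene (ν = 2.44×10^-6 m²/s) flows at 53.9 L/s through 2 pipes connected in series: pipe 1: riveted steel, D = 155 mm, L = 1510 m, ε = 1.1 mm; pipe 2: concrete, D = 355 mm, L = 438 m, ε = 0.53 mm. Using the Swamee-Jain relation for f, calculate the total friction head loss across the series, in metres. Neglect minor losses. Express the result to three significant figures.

Pipe 1: V = 2.857 m/s, Re = 1.81×10^5, ε/D = 0.00710, f = 0.03445, h_1 = f(L/D)V²/2g = 139.6 m
Pipe 2: V = 0.5446 m/s, Re = 7.92×10^4, ε/D = 0.00149, f = 0.02438, h_2 = f(L/D)V²/2g = 0.4546 m
Series → Q common, losses add: H = Σh = 140.0 m

H ≈ 140 m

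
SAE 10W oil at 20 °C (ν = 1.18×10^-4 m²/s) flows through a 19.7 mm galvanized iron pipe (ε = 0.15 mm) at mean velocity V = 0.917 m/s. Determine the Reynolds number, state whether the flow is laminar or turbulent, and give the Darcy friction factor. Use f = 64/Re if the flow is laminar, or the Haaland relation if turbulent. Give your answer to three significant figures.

Re = VD/ν = 0.9170·0.0197/1.18×10^-4 = 153
Re < 2300 → laminar → f = 64/Re = 0.4180

Re ≈ 153; laminar; f = 64/Re ≈ 0.418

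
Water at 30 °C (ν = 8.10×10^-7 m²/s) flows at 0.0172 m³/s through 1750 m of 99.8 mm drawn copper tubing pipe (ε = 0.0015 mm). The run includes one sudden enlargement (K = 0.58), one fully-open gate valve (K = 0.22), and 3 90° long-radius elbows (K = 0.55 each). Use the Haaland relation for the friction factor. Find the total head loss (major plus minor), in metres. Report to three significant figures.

H_L ≈ 64.3 m

V = 4Q/(πD²) = 2.199 m/s; V²/2g = 0.2464 m
Re = 2.71×10^5, ε/D = 1.50×10^-5 → f = 0.01474 (Haaland)
Major: h_f = f(L/D)·V²/2g = 0.01474·17535·0.2464 = 63.67 m
Minor: ΣK = 2.45; h_m = ΣK·V²/2g = 0.6037 m
Total H_L = 63.67 + 0.6037 = 64.27 m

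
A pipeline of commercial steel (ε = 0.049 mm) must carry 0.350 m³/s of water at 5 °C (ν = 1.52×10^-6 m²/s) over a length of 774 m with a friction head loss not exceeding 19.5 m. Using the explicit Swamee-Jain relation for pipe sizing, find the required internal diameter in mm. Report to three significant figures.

D ≈ 360 mm

Swamee-Jain (Type III): D = 0.66·[ε^1.25·(LQ²/(gh_f))^4.75 + ν·Q^9.4·(L/(gh_f))^5.2]^0.04
LQ²/(gh_f) = 0.4956; L/(gh_f) = 4.046
Term 1 = ε^1.25·(…)^4.75 = 1.46×10^-7; Term 2 = ν·Q^9.4·(…)^5.2 = 1.13×10^-7
D = 0.66·(1.46×10^-7 + 1.13×10^-7)^0.04 = 0.3598 m = 360 mm
Check: V = 3.44 m/s, Re = 8.15×10^5, f = 0.01423, h_f = 18.5 m ≈ 19.5 m ✓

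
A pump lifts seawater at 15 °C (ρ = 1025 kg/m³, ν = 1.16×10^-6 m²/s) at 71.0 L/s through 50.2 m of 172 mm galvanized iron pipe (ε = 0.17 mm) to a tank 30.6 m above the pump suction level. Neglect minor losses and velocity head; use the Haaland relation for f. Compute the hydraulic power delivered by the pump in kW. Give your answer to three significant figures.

V = 4Q/(πD²) = 3.056 m/s; Re = 4.53×10^5; ε/D = 9.88×10^-4; f = 0.02020
h_f = f(L/D)V²/2g = 2.805 m
Total head H = z + h_f = 30.6 + 2.805 = 33.41 m
P_hyd = ρgQH = 1025·9.81·0.0710·33.41 = 23.85 kW

P_hyd ≈ 23.8 kW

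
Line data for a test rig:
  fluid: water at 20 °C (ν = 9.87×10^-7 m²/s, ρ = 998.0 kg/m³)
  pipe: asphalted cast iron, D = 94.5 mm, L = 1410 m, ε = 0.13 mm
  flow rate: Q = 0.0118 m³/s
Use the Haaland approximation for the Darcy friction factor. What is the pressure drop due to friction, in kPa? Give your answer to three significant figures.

V = 4Q/(πD²) = 4·0.0118/(π·0.0945²) = 1.682 m/s
Re = VD/ν = 1.682·0.0945/9.87×10^-7 = 1.61×10^5 → turbulent
ε/D = 0.13/94.5 = 0.00138
Haaland: f = 0.02253
h_f = f(L/D)V²/(2g) = 0.02253·(1410/0.0945)·1.682²/(2·9.81) = 48.49 m
Δp = ρg·h_f = 998.0·9.81·48.49 = 474.7 kPa

Δp ≈ 475 kPa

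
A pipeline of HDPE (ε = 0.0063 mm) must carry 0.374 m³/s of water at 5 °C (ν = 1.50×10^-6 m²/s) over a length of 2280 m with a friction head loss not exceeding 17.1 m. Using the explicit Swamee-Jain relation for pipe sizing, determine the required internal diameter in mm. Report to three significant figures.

D ≈ 460 mm

Swamee-Jain (Type III): D = 0.66·[ε^1.25·(LQ²/(gh_f))^4.75 + ν·Q^9.4·(L/(gh_f))^5.2]^0.04
LQ²/(gh_f) = 1.901; L/(gh_f) = 13.59
Term 1 = ε^1.25·(…)^4.75 = 6.68×10^-6; Term 2 = ν·Q^9.4·(…)^5.2 = 1.13×10^-4
D = 0.66·(6.68×10^-6 + 1.13×10^-4)^0.04 = 0.4599 m = 460 mm
Check: V = 2.25 m/s, Re = 6.90×10^5, f = 0.01263, h_f = 16.2 m ≈ 17.1 m ✓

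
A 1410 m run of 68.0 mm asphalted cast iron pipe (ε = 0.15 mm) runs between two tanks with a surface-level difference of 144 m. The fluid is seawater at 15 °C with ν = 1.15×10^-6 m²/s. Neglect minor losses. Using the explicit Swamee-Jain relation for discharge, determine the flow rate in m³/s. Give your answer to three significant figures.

Q ≈ 0.00844 m³/s

Swamee-Jain (Type II): Q = -0.965·√(gD⁵h_f/L)·ln[ε/(3.7D) + √(3.17ν²L/(gD³h_f))]
√(gD⁵h_f/L) = √(9.81·0.0680⁵·144/1410) = 0.001207
ε/(3.7D) = 5.96×10^-4; √(3.17ν²L/(gD³h_f)) = 1.15×10^-4
Q = -0.965·0.001207·ln(7.115×10^-4) = 0.008442 m³/s
Check: V = 2.32 m/s, Re = 1.37×10^5, f = 0.02543, h_f = 145 m ≈ 144 m ✓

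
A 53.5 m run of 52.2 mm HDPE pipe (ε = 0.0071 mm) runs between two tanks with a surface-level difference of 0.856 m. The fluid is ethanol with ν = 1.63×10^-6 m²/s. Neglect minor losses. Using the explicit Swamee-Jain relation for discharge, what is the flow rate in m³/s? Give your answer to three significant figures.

Swamee-Jain (Type II): Q = -0.965·√(gD⁵h_f/L)·ln[ε/(3.7D) + √(3.17ν²L/(gD³h_f))]
√(gD⁵h_f/L) = √(9.81·0.0522⁵·0.856/53.5) = 2.466×10^-4
ε/(3.7D) = 3.68×10^-5; √(3.17ν²L/(gD³h_f)) = 6.14×10^-4
Q = -0.965·2.466×10^-4·ln(6.510×10^-4) = 0.001746 m³/s
Check: V = 0.816 m/s, Re = 2.61×10^4, f = 0.02455, h_f = 0.854 m ≈ 0.856 m ✓

Q ≈ 0.00175 m³/s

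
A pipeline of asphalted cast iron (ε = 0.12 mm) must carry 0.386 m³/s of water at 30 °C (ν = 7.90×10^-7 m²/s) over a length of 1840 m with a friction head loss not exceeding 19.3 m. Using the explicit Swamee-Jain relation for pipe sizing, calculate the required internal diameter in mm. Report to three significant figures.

Swamee-Jain (Type III): D = 0.66·[ε^1.25·(LQ²/(gh_f))^4.75 + ν·Q^9.4·(L/(gh_f))^5.2]^0.04
LQ²/(gh_f) = 1.448; L/(gh_f) = 9.718
Term 1 = ε^1.25·(…)^4.75 = 7.29×10^-5; Term 2 = ν·Q^9.4·(…)^5.2 = 1.40×10^-5
D = 0.66·(7.29×10^-5 + 1.40×10^-5)^0.04 = 0.4541 m = 454 mm
Check: V = 2.38 m/s, Re = 1.37×10^6, f = 0.01522, h_f = 17.9 m ≈ 19.3 m ✓

D ≈ 454 mm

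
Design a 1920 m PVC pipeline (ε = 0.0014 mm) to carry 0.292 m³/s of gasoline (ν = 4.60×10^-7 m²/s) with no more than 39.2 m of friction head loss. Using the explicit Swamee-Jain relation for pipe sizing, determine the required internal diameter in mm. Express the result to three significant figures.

Swamee-Jain (Type III): D = 0.66·[ε^1.25·(LQ²/(gh_f))^4.75 + ν·Q^9.4·(L/(gh_f))^5.2]^0.04
LQ²/(gh_f) = 0.4257; L/(gh_f) = 4.993
Term 1 = ε^1.25·(…)^4.75 = 8.34×10^-10; Term 2 = ν·Q^9.4·(…)^5.2 = 1.86×10^-8
D = 0.66·(8.34×10^-10 + 1.86×10^-8)^0.04 = 0.3244 m = 324 mm
Check: V = 3.53 m/s, Re = 2.49×10^6, f = 0.01020, h_f = 38.4 m ≈ 39.2 m ✓

D ≈ 324 mm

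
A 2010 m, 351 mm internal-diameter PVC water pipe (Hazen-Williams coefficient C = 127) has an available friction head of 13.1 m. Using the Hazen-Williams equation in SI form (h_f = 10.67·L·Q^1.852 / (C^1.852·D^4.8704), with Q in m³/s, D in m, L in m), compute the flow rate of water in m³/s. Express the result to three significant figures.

Rearranging: Q = [h_f·C^1.852·D^4.8704 / (10.67·L)]^(1/1.852)
Q = [13.1·127^1.852·0.351^4.8704 / (10.67·2010)]^0.540 = 0.1488 m³/s

Q ≈ 0.149 m³/s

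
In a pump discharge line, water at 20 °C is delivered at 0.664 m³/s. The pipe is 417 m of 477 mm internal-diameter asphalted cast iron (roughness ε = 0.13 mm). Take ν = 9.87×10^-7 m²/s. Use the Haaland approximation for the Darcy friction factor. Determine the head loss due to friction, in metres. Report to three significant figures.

h_f ≈ 9.26 m

V = 4Q/(πD²) = 4·0.664/(π·0.477²) = 3.716 m/s
Re = VD/ν = 3.716·0.477/9.87×10^-7 = 1.80×10^6 → turbulent
ε/D = 0.13/477 = 2.73×10^-4
Haaland: f = 0.01506
h_f = f(L/D)V²/(2g) = 0.01506·(417/0.477)·3.716²/(2·9.81) = 9.264 m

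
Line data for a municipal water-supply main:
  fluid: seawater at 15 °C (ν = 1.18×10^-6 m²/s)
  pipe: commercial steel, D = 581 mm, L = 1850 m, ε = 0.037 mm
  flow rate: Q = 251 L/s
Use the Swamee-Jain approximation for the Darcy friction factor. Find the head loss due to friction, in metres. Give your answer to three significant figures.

V = 4Q/(πD²) = 4·0.251/(π·0.581²) = 0.9467 m/s
Re = VD/ν = 0.9467·0.581/1.18×10^-6 = 4.66×10^5 → turbulent
ε/D = 0.037/581 = 6.37×10^-5
Swamee-Jain: f = 0.01415
h_f = f(L/D)V²/(2g) = 0.01415·(1850/0.581)·0.9467²/(2·9.81) = 2.058 m

h_f ≈ 2.06 m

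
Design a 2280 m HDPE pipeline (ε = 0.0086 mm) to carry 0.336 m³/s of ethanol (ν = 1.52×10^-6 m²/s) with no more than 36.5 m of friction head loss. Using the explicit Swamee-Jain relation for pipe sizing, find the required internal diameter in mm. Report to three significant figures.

D ≈ 378 mm

Swamee-Jain (Type III): D = 0.66·[ε^1.25·(LQ²/(gh_f))^4.75 + ν·Q^9.4·(L/(gh_f))^5.2]^0.04
LQ²/(gh_f) = 0.7189; L/(gh_f) = 6.368
Term 1 = ε^1.25·(…)^4.75 = 9.71×10^-8; Term 2 = ν·Q^9.4·(…)^5.2 = 8.13×10^-7
D = 0.66·(9.71×10^-8 + 8.13×10^-7)^0.04 = 0.3784 m = 378 mm
Check: V = 2.99 m/s, Re = 7.44×10^5, f = 0.01266, h_f = 34.7 m ≈ 36.5 m ✓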